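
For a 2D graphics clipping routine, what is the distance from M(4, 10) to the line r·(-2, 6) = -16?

34/√10

d = |(-2)·4 + 6·10 − (-16)| / √(4 + 36) = |68|/(2√10) = 17√10/5.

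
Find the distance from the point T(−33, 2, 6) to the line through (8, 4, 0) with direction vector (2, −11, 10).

Direction vector d = (2, −11, 10).
AP = (−41, −2, 6), and AP × d = (46, 422, 455).
|AP × d|² = 387225 and |d|² = 225, so the distance is √(387225/225) = √1721.

√1721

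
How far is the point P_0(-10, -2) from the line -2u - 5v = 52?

22√29/29

d = |(-2)·(-10) + (-5)·(-2) − 52| / √(4 + 25) = |-22|/√29 = 22/√29.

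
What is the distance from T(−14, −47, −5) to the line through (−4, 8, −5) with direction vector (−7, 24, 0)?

25

Direction vector d = (−7, 24, 0).
AP = (−10, −55, 0); AP·d = -1250, |AP|² = 3125, |d|² = 625.
distance² = |AP|² − (AP·d)²/|d|² = 3125 − 1562500/625 = 625, so the distance is 25.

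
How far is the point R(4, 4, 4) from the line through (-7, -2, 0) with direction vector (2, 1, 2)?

√29

Direction vector d = (2, 1, 2).
AP = (11, 6, 4); AP·d = 36, |AP|² = 173, |d|² = 9.
distance² = |AP|² − (AP·d)²/|d|² = 173 − 1296/9 = 29, so the distance is √29.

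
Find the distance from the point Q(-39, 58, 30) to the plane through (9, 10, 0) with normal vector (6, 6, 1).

30/√73

The plane has equation n·(r − (9, 10, 0)) = 0, i.e. n·r = 114.
Then n·(-39, 58, 30) - 114 = 30.
|n| = √(36 + 36 + 1) = √73, so the distance is |30|/√73 = 30√73/73.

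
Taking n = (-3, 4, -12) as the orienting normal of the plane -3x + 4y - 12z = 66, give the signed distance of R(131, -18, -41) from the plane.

n·R − 66 = -39.
|n| = 13, so the signed distance is -39/13 = -3.

-3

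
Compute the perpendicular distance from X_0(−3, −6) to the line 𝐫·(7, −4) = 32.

29√65/65

The normal to the line is n = (7, −4) with |n| = √65.
|n·X_0 − 32| = |3 − 32| = 29, so the distance is 29/√65.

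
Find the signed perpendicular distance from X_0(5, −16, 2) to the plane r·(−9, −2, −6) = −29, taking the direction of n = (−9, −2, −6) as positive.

4/11

n·X_0 − (-29) = 4.
|n| = 11, so the signed distance is 4/11.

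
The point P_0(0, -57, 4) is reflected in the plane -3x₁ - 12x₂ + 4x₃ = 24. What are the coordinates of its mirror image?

n = (-3, -12, 4), |n|² = 169, n·P_0 − 24 = 676, so t = 676/169 = 4.
Foot F = P_0 − 4·n = (12, -9, -12); the reflection is 2F − P_0 = (24, 39, -28).

(24, 39, -28)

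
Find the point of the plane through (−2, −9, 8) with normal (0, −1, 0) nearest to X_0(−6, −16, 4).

(-6, -9, 4)

The perpendicular from X_0 has direction n = (0, −1, 0): r = (−6, −16, 4) + λ(0, −1, 0).
Substitute into the plane: n·(X_0 + λn) = 9 gives 16 + 1λ = 9, so λ = -7.
Foot = (−6, −16, 4) + (-7)·(0, −1, 0) = (−6, −9, 4).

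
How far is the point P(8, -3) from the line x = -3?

11

The normal to the line is n = (1, 0) with |n| = 1.
|n·P − (-3)| = |8 − (-3)| = 11, so the distance is 11/1 = 11.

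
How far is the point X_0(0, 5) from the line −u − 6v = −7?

d = |(-1)·0 + (-6)·5 − (-7)| / √(1 + 36) = |-23|/√37 = 23/√37.

23√37/37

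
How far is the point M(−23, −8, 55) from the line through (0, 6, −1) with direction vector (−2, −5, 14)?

Direction vector d = (−2, −5, 14).
AP = (−23, −14, 56); AP·d = 900, |AP|² = 3861, |d|² = 225.
distance² = |AP|² − (AP·d)²/|d|² = 3861 − 810000/225 = 261, so the distance is 3√29.

3√29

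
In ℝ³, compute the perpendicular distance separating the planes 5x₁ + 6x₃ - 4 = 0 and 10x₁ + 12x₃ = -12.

Divide the second equation by 2 to match normals: 5x₁ + 6x₃ = -6.
With common normal n = (5, 0, 6) (|n| = √61), the distance is |4 − (-6)|/|n| = 10/√61.

10/√61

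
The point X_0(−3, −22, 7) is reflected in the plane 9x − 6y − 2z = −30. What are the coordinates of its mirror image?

n = (9, −6, −2), |n|² = 121, n·X_0 − (-30) = 121, so t = 121/121 = 1.
Foot F = X_0 − 1·n = (−12, −16, 9); the reflection is 2F − X_0 = (−21, −10, 11).

(-21, -10, 11)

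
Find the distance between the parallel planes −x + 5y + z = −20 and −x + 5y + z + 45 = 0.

25/(3√3)

Both planes have normal n = (−1, 5, 1), |n| = 3√3. Any point on the first plane is at distance |(-45) − (-20)|/|n| = 25/(3√3) = 25√3/9 from the second.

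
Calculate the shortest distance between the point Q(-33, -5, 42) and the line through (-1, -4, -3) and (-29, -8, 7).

A direction vector is d = (-28, -4, 10).
AP = (-32, -1, 45), and AP × d = (170, -940, 100).
|AP × d|² = 922500 and |d|² = 900, so the distance is √(922500/900) = √1025 = 5√41.

5√41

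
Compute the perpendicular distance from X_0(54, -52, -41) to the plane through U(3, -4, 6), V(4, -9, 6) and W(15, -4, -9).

19/√42

UV = (1, -5, 0) and UW = (12, 0, -15), so a normal is n = UV × UW = (75, 15, 60).
Then n·(54, -52, -41) - 525 = 285.
|n| = √(5625 + 225 + 3600) = 15√42, so the distance is |285|/(15√42) = 19/√42.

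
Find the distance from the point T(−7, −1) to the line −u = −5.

12

d = |(-1)·(-7) + 0·(-1) − (-5)| / √(1 + 0) = |12|/1 = 12.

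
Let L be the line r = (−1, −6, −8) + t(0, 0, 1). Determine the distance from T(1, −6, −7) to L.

2

Direction vector d = (0, 0, 1).
AP = (2, 0, 1), and AP × d = (0, −2, 0).
|AP × d|² = 4 and |d|² = 1, so the distance is √4 = 2.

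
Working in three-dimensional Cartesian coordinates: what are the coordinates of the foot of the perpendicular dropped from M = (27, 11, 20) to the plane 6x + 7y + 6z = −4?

(9, -10, 2)

n = (6, 7, 6), |n|² = 121, and n·M − (-4) = 363.
t = 363/121 = 3, so the foot is M − t·n = (27, 11, 20) − 3·(6, 7, 6) = (9, −10, 2).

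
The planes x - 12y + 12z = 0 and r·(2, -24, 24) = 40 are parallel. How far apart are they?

20/17

Divide the second equation by 2 to match normals: x - 12y + 12z = 20.
Both planes have normal n = (1, -12, 12), |n| = 17. Any point on the first plane is at distance |20 − 0|/|n| = 20/17 from the second.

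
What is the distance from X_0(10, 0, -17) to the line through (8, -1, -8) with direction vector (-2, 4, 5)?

√41

Direction vector d = (-2, 4, 5).
AP = (2, 1, -9), and AP × d = (41, 8, 10).
|AP × d|² = 1845 and |d|² = 45, so the distance is √(1845/45) = √41.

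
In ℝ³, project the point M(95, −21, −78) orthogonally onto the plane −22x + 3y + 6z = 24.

(-15, -6, -48)

The perpendicular from M has direction n = (−22, 3, 6): r = (95, −21, −78) + λ(−22, 3, 6).
Substitute into the plane: n·(M + λn) = 24 gives -2621 + 529λ = 24, so λ = 5.
Foot = (95, −21, −78) + 5·(−22, 3, 6) = (−15, −6, −48).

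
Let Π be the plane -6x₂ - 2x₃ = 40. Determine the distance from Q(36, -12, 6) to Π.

d = |(-6)·(-12) + (-2)·6 − 40| / √(0 + 36 + 4) = |20| / (2√10) = √10.

√10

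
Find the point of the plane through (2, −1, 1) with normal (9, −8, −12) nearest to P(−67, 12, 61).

n = (9, −8, −12), |n|² = 289, and n·P − 14 = -1445.
t = -1445/289 = -5, so the foot is P − t·n = (−67, 12, 61) − (-5)·(9, −8, −12) = (−22, −28, 1).

(-22, -28, 1)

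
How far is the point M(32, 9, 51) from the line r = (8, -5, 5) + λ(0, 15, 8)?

Direction vector d = (0, 15, 8).
AP = (24, 14, 46); AP·d = 578, |AP|² = 2888, |d|² = 289.
distance² = |AP|² − (AP·d)²/|d|² = 2888 − 334084/289 = 1732, so the distance is 2√433.

2√433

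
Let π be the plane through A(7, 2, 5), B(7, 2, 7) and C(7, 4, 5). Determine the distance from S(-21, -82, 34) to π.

AB = (0, 0, 2) and AC = (0, 2, 0), so a normal is n = AB × AC = (-4, 0, 0).
n = (-4, 0, 0); n·P − (-28) = 112; |n| = 4; distance = 112/4 = 28.

28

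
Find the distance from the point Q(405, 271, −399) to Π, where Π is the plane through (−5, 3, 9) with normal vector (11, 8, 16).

The plane has equation n·(r − (−5, 3, 9)) = 0, i.e. n·r = 113.
d = |11·405 + 8·271 + 16·(-399) − 113| / √(121 + 64 + 256) = |126| / 21 = 6.

6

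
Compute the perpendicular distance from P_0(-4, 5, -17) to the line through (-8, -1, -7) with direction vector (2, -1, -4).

2√17

Direction vector d = (2, -1, -4).
AP = (4, 6, -10); AP·d = 42, |AP|² = 152, |d|² = 21.
distance² = |AP|² − (AP·d)²/|d|² = 152 − 1764/21 = 68, so the distance is 2√17.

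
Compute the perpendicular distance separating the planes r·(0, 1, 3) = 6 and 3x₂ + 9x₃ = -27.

Divide the second equation by 3 to match normals: x₂ + 3x₃ = -9.
With common normal n = (0, 1, 3) (|n| = √10), the distance is |6 − (-9)|/|n| = 15/√10.

15/√10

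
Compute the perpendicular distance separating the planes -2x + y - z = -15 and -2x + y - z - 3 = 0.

With common normal n = (-2, 1, -1) (|n| = √6), the distance is |(-15) − 3|/|n| = 18/√6 = 3√6.

3√6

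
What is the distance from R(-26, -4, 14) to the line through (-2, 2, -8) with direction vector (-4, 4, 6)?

Direction vector d = (-4, 4, 6).
AP = (-24, -6, 22), and AP × d = (-124, 56, -120).
|AP × d|² = 32912 and |d|² = 68, so the distance is √(32912/68) = √484 = 22.

22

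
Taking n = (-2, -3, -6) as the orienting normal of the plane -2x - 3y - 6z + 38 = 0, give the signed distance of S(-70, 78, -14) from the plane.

4

n·S − (-38) = 28.
|n| = 7, so the signed distance is 28/7 = 4.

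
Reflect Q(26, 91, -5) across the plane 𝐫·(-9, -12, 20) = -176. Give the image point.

(-10, 43, 75)

n = (-9, -12, 20), |n|² = 625, n·Q − (-176) = -1250, so t = -1250/625 = -2.
Foot F = Q − (-2)·n = (8, 67, 35); the reflection is 2F − Q = (-10, 43, 75).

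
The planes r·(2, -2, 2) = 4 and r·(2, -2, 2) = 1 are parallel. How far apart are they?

√3/2

Both planes have normal n = (2, -2, 2), |n| = 2√3. Any point on the first plane is at distance |1 − 4|/|n| = 3/(2√3) = √3/2 from the second.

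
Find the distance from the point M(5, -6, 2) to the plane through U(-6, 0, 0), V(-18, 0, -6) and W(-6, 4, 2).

UV = (-12, 0, -6) and UW = (0, 4, 2), so a normal is n = UV × UW = (24, 24, -48).
d = |24·5 + 24·(-6) + (-48)·2 − (-144)| / √(576 + 576 + 2304) = |24| / (24√6) = √6/6.

1/√6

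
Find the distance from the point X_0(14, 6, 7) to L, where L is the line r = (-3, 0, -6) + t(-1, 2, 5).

√374

Direction vector d = (-1, 2, 5).
AP = (17, 6, 13), and AP × d = (4, -98, 40).
|AP × d|² = 11220 and |d|² = 30, so the distance is √(11220/30) = √374.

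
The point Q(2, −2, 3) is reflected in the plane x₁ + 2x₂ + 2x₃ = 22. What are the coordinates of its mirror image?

(6, 6, 11)

n = (1, 2, 2), |n|² = 9, n·Q − 22 = -18, so t = -18/9 = -2.
Foot F = Q − (-2)·n = (4, 2, 7); the reflection is 2F − Q = (6, 6, 11).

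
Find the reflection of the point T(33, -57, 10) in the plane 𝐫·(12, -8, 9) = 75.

(-39, -9, -44)

n = (12, -8, 9), |n|² = 289, n·T − 75 = 867, so t = 867/289 = 3.
Foot F = T − 3·n = (-3, -33, -17); the reflection is 2F − T = (-39, -9, -44).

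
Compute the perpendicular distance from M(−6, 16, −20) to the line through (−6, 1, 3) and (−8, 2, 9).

A direction vector is d = (−2, 1, 6).
AP = (0, 15, −23); AP·d = -123, |AP|² = 754, |d|² = 41.
distance² = |AP|² − (AP·d)²/|d|² = 754 − 15129/41 = 385, so the distance is √385.

√385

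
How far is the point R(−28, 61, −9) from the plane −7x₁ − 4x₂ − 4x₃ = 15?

Normal vector n = (−7, −4, −4), and n·(−28, 61, −9) − 15 = −27.
|n| = √(49 + 16 + 16) = 9, so the distance is |-27|/9 = 3.

3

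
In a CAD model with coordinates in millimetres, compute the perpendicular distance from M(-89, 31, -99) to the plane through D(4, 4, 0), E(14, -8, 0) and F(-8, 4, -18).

27√77/77

DE = (10, -12, 0) and DF = (-12, 0, -18), so a normal is n = DE × DF = (216, 180, -144).
n = (216, 180, -144); n·P − 1584 = -972; |n| = 36√77; distance = 972/(36√77) = 27/√77.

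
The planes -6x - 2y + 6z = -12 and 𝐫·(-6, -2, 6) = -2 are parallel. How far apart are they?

With common normal n = (-6, -2, 6) (|n| = 2√19), the distance is |(-12) − (-2)|/|n| = 10/(2√19) = 5/√19.

5/√19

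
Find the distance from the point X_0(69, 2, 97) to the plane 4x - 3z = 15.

6

n = (4, 0, -3); n·P − 15 = -30; |n| = 5; distance = 30/5 = 6.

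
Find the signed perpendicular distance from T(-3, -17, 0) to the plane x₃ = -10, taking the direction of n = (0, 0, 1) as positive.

n·T − (-10) = 10.
|n| = 1, so the signed distance is 10/1 = 10.

10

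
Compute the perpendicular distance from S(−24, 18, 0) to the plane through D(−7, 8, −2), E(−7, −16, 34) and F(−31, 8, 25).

DE = (0, −24, 36) and DF = (−24, 0, 27), so a normal is n = DE × DF = (−648, −864, −576).
Then n·(−24, 18, 0) − (−1224) = 1224.
|n| = √(419904 + 746496 + 331776) = 1224, so the distance is |1224|/1224 = 1.

1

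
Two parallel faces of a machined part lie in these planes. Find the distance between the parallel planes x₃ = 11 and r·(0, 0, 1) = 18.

With common normal n = (0, 0, 1) (|n| = 1), the distance is |11 − 18|/|n| = 7/1 = 7.

7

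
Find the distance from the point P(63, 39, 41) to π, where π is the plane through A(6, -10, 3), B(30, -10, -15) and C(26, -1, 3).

11/25

AB = (24, 0, -18) and AC = (20, 9, 0), so a normal is n = AB × AC = (162, -360, 216).
Then n·(63, 39, 41) - 5220 = -198.
|n| = √(26244 + 129600 + 46656) = 450, so the distance is |-198|/450 = 11/25.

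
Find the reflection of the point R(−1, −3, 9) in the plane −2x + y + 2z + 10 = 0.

n = (−2, 1, 2), |n|² = 9, n·R − (-10) = 27, so t = 27/9 = 3.
Foot F = R − 3·n = (5, −6, 3); the reflection is 2F − R = (11, −9, −3).

(11, -9, -3)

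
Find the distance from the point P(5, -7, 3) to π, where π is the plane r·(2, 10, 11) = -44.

17/15

Normal vector n = (2, 10, 11), and n·(5, -7, 3) - (-44) = 17.
|n| = √(4 + 100 + 121) = 15, so the distance is |17|/15 = 17/15.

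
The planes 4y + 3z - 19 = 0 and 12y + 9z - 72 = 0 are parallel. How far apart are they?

Divide the second equation by 3 to match normals: 4y + 3z = 24.
With common normal n = (0, 4, 3) (|n| = 5), the distance is |19 − 24|/|n| = 5/5 = 1.

1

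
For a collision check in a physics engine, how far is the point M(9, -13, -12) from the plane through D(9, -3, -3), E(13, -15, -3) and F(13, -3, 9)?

DE = (4, -12, 0) and DF = (4, 0, 12), so a normal is n = DE × DF = (-144, -48, 48).
Then n·(9, -13, -12) - (-1296) = 48.
|n| = √(20736 + 2304 + 2304) = 48√11, so the distance is |48|/(48√11) = 1/√11.

√11/11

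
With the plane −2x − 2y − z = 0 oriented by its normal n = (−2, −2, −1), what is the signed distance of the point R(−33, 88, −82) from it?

-28/3

n·R − 0 = -28.
|n| = 3, so the signed distance is -28/3.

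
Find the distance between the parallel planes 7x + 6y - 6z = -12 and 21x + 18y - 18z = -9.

Divide the second equation by 3 to match normals: 7x + 6y - 6z = -3.
Both planes have normal n = (7, 6, -6), |n| = 11. Any point on the first plane is at distance |(-3) − (-12)|/|n| = 9/11 from the second.

9/11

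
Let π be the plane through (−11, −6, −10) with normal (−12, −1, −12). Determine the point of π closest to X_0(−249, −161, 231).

(-4149/17, -2730/17, 4011/17)

The perpendicular from X_0 has direction n = (−12, −1, −12): r = (−249, −161, 231) + t(−12, −1, −12).
Substitute into the plane: n·(X_0 + tn) = 258 gives 377 + 289t = 258, so t = -7/17.
Foot = (−249, −161, 231) + (-7/17)·(−12, −1, −12) = (−4149/17, −2730/17, 4011/17).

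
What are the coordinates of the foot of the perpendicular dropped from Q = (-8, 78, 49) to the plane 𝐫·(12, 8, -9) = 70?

(-148/17, 1318/17, 842/17)

n = (12, 8, -9), |n|² = 289, and n·Q − 70 = 17.
t = 17/289 = 1/17, so the foot is Q − t·n = (-8, 78, 49) − (1/17)·(12, 8, -9) = (-148/17, 1318/17, 842/17).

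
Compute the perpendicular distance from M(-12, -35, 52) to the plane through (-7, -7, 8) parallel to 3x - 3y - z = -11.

25√19/19

Parallel planes share the normal n = (3, -3, -1); since (-7, -7, 8) lies on the plane, its equation is 3x - 3y - z = -8.
Then n·(-12, -35, 52) - (-8) = 25.
|n| = √(9 + 9 + 1) = √19, so the distance is |25|/√19 = 25/√19.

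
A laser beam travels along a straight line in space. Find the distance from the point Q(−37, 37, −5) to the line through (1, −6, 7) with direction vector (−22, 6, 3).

Direction vector d = (−22, 6, 3).
AP = (−38, 43, −12), and AP × d = (201, 378, 718).
|AP × d|² = 698809 and |d|² = 529, so the distance is √(698809/529) = √1321.

√1321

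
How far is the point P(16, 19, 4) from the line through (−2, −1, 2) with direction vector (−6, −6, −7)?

2√61

Direction vector d = (−6, −6, −7).
AP = (18, 20, 2); AP·d = -242, |AP|² = 728, |d|² = 121.
distance² = |AP|² − (AP·d)²/|d|² = 728 − 58564/121 = 244, so the distance is 2√61.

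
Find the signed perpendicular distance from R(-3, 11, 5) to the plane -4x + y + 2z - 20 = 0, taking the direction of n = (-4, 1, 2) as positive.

n·R − 20 = 13.
|n| = √21, so the signed distance is 13√21/21.

13√21/21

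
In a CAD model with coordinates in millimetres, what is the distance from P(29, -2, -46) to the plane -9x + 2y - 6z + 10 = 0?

21/11

d = |(-9)·29 + 2·(-2) + (-6)·(-46) − (-10)| / √(81 + 4 + 36) = |21| / 11 = 21/11.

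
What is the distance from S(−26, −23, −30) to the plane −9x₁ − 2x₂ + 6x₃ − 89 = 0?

1

Normal vector n = (−9, −2, 6), and n·(−26, −23, −30) − 89 = 11.
|n| = √(81 + 4 + 36) = 11, so the distance is |11|/11 = 1.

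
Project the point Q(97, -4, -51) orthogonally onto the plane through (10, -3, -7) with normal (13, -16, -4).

(58, 44, -39)

n = (13, -16, -4), |n|² = 441, and n·Q − 206 = 1323.
t = 1323/441 = 3, so the foot is Q − t·n = (97, -4, -51) − 3·(13, -16, -4) = (58, 44, -39).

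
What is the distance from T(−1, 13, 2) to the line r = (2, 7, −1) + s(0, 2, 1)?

Direction vector d = (0, 2, 1).
AP = (−3, 6, 3), and AP × d = (0, 3, −6).
|AP × d|² = 45 and |d|² = 5, so the distance is √(45/5) = √9 = 3.

3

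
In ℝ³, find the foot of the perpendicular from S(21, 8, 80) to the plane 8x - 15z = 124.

(53, 8, 20)

The perpendicular from S has direction n = (8, 0, -15): r = (21, 8, 80) + t(8, 0, -15).
Substitute into the plane: n·(S + tn) = 124 gives -1032 + 289t = 124, so t = 4.
Foot = (21, 8, 80) + 4·(8, 0, -15) = (53, 8, 20).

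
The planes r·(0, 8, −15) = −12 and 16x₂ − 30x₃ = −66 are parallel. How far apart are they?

21/17

Divide the second equation by 2 to match normals: 8x₂ − 15x₃ = -33.
With common normal n = (0, 8, −15) (|n| = 17), the distance is |(-12) − (-33)|/|n| = 21/17.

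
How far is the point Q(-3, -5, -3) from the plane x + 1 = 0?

Normal vector n = (1, 0, 0), and n·(-3, -5, -3) - (-1) = -2.
|n| = √(1 + 0 + 0) = 1, so the distance is |-2|/1 = 2.

2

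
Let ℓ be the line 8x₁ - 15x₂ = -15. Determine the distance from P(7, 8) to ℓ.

d = |8·7 + (-15)·8 − (-15)| / √(64 + 225) = |-49|/17 = 49/17.

49/17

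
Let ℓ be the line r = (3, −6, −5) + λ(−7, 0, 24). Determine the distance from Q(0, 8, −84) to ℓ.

Direction vector d = (−7, 0, 24).
AP = (−3, 14, −79), and AP × d = (336, 625, 98).
|AP × d|² = 513125 and |d|² = 625, so the distance is √(513125/625) = √821.

√821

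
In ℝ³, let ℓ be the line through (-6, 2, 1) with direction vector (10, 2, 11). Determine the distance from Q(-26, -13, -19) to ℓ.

5√5

Direction vector d = (10, 2, 11).
AP = (-20, -15, -20), and AP × d = (-125, 20, 110).
|AP × d|² = 28125 and |d|² = 225, so the distance is √(28125/225) = √125 = 5√5.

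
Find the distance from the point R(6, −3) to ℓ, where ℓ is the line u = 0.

6

The normal to the line is n = (1, 0) with |n| = 1.
|n·R − 0| = |6 − 0| = 6, so the distance is 6/1 = 6.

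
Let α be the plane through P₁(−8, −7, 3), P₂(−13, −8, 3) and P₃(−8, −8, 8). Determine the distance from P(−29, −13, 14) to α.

2√3/9

P₁P₂ = (−5, −1, 0) and P₁P₃ = (0, −1, 5), so a normal is n = P₁P₂ × P₁P₃ = (−5, 25, 5).
Then n·(−29, −13, 14) − (−120) = 10.
|n| = √(25 + 625 + 25) = 15√3, so the distance is |10|/(15√3) = 2√3/9.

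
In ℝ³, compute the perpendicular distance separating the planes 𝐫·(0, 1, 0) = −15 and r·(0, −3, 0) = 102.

19

Divide the second equation by -3 to match normals: x₂ = -34.
With common normal n = (0, 1, 0) (|n| = 1), the distance is |(-15) − (-34)|/|n| = 19/1 = 19.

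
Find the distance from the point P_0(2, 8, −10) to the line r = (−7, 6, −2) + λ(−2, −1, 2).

√5

Direction vector d = (−2, −1, 2).
AP = (9, 2, −8), and AP × d = (−4, −2, −5).
|AP × d|² = 45 and |d|² = 9, so the distance is √(45/9) = √5.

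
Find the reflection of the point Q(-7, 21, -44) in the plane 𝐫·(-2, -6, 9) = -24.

(-23, -27, 28)

With n = (-2, -6, 9), the signed offset is (n·Q − (-24))/|n|² = -484/121 = -4.
Q' = Q − 2t·n = (-7, 21, -44) − (-8)·(-2, -6, 9) = (-23, -27, 28).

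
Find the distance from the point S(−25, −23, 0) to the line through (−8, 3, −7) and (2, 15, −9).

A direction vector is d = (10, 12, −2).
AP = (−17, −26, 7); AP·d = -496, |AP|² = 1014, |d|² = 248.
distance² = |AP|² − (AP·d)²/|d|² = 1014 − 246016/248 = 22, so the distance is √22.

√22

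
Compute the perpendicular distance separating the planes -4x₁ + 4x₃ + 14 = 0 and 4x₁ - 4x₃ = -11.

25√2/8

Divide the second equation by -1 to match normals: -4x₁ + 4x₃ = 11.
With common normal n = (-4, 0, 4) (|n| = 4√2), the distance is |(-14) − 11|/|n| = 25/(4√2).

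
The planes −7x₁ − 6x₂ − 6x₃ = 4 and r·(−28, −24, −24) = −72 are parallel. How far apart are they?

2

Divide the second equation by 4 to match normals: −7x₁ − 6x₂ − 6x₃ = -18.
With common normal n = (−7, −6, −6) (|n| = 11), the distance is |4 − (-18)|/|n| = 22/11 = 2.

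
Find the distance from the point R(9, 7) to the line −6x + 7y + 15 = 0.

2√85/17

The normal to the line is n = (−6, 7) with |n| = √85.
|n·R − (-15)| = |-5 − (-15)| = 10, so the distance is 10/√85 = 2√85/17.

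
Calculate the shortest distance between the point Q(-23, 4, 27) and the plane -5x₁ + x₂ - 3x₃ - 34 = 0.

d = |(-5)·(-23) + 1·4 + (-3)·27 − 34| / √(25 + 1 + 9) = |4| / √35 = 4√35/35.

4/√35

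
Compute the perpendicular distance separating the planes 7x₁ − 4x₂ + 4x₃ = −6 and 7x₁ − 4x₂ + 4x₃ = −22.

16/9

With common normal n = (7, −4, 4) (|n| = 9), the distance is |(-6) − (-22)|/|n| = 16/9.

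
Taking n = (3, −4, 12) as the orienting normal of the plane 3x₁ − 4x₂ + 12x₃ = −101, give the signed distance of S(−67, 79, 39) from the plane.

4

n·S − (-101) = 52.
|n| = 13, so the signed distance is 52/13 = 4.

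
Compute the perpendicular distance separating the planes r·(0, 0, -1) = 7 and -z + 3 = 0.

Both planes have normal n = (0, 0, -1), |n| = 1. Any point on the first plane is at distance |(-3) − 7|/|n| = 10/1 = 10 from the second.

10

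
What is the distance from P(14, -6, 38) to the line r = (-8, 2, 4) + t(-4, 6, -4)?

2√154

Direction vector d = (-4, 6, -4).
AP = (22, -8, 34), and AP × d = (-172, -48, 100).
|AP × d|² = 41888 and |d|² = 68, so the distance is √(41888/68) = √616 = 2√154.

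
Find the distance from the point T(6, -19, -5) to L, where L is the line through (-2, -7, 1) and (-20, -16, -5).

A direction vector is d = (-18, -9, -6).
AP = (8, -12, -6), and AP × d = (18, 156, -288).
|AP × d|² = 107604 and |d|² = 441, so the distance is √(107604/441) = √244 = 2√61.

2√61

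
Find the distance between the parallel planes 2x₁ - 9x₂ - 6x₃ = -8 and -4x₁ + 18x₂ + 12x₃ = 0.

Divide the second equation by -2 to match normals: 2x₁ - 9x₂ - 6x₃ = 0.
Both planes have normal n = (2, -9, -6), |n| = 11. Any point on the first plane is at distance |0 − (-8)|/|n| = 8/11 from the second.

8/11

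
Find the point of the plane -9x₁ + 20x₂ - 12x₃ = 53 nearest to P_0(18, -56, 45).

The perpendicular from P_0 has direction n = (-9, 20, -12): r = (18, -56, 45) + t(-9, 20, -12).
Substitute into the plane: n·(P_0 + tn) = 53 gives -1822 + 625t = 53, so t = 3.
Foot = (18, -56, 45) + 3·(-9, 20, -12) = (-9, 4, 9).

(-9, 4, 9)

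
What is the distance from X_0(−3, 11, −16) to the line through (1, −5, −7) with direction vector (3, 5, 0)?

Direction vector d = (3, 5, 0).
AP = (−4, 16, −9); AP·d = 68, |AP|² = 353, |d|² = 34.
distance² = |AP|² − (AP·d)²/|d|² = 353 − 4624/34 = 217, so the distance is √217.

√217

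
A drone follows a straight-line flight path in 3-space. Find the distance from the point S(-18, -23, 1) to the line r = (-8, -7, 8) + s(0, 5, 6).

Direction vector d = (0, 5, 6).
AP = (-10, -16, -7); AP·d = -122, |AP|² = 405, |d|² = 61.
distance² = |AP|² − (AP·d)²/|d|² = 405 − 14884/61 = 161, so the distance is √161.

√161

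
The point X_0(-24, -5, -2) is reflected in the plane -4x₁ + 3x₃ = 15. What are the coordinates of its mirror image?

n = (-4, 0, 3), |n|² = 25, n·X_0 − 15 = 75, so t = 75/25 = 3.
Foot F = X_0 − 3·n = (-12, -5, -11); the reflection is 2F − X_0 = (0, -5, -20).

(0, -5, -20)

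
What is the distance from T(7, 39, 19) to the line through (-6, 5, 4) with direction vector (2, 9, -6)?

Direction vector d = (2, 9, -6).
AP = (13, 34, 15), and AP × d = (-339, 108, 49).
|AP × d|² = 128986 and |d|² = 121, so the distance is √(128986/121) = √1066.

√1066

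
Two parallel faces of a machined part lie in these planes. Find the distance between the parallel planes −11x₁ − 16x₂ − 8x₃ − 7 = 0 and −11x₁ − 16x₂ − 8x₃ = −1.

8/21

With common normal n = (−11, −16, −8) (|n| = 21), the distance is |7 − (-1)|/|n| = 8/21.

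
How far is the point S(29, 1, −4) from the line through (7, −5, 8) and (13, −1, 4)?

2√13

A direction vector is d = (6, 4, −4).
AP = (22, 6, −12); AP·d = 204, |AP|² = 664, |d|² = 68.
distance² = |AP|² − (AP·d)²/|d|² = 664 − 41616/68 = 52, so the distance is 2√13.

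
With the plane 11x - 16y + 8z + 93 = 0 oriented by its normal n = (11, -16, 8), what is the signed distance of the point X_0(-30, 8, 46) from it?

1/7

n·X_0 − (-93) = 3.
|n| = 21, so the signed distance is 3/21 = 1/7.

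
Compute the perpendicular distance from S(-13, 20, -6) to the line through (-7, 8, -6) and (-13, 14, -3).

6

A direction vector is d = (-6, 6, 3).
AP = (-6, 12, 0); AP·d = 108, |AP|² = 180, |d|² = 81.
distance² = |AP|² − (AP·d)²/|d|² = 180 − 11664/81 = 36, so the distance is 6.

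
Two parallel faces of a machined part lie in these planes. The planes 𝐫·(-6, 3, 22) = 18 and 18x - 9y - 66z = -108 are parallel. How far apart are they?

18/23

Divide the second equation by -3 to match normals: -6x + 3y + 22z = 36.
With common normal n = (-6, 3, 22) (|n| = 23), the distance is |18 − 36|/|n| = 18/23.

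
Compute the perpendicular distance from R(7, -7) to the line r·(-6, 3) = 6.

The normal to the line is n = (-6, 3) with |n| = 3√5.
|n·R − 6| = |-63 − 6| = 69, so the distance is 69/(3√5) = 23/√5.

23√5/5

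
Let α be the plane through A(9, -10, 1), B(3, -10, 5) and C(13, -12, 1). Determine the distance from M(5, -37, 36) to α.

11/√29

AB = (-6, 0, 4) and AC = (4, -2, 0), so a normal is n = AB × AC = (8, 16, 12).
d = |8·5 + 16·(-37) + 12·36 − (-76)| / √(64 + 256 + 144) = |-44| / (4√29) = 11/√29.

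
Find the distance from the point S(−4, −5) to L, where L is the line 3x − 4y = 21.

13/5

d = |3·(-4) + (-4)·(-5) − 21| / √(9 + 16) = |-13|/5 = 13/5.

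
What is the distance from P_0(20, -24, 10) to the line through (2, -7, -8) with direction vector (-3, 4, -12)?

3√29

Direction vector d = (-3, 4, -12).
AP = (18, -17, 18), and AP × d = (132, 162, 21).
|AP × d|² = 44109 and |d|² = 169, so the distance is √(44109/169) = √261 = 3√29.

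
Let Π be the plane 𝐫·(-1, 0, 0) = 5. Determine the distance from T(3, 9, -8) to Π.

n = (-1, 0, 0); n·P − 5 = -8; |n| = 1; distance = 8/1 = 8.

8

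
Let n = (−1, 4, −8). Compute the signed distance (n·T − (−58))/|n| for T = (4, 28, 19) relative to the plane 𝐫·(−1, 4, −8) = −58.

n·T − (-58) = 14.
|n| = 9, so the signed distance is 14/9.

14/9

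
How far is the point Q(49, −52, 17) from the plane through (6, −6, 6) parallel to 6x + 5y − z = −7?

17/√62

Parallel planes share the normal n = (6, 5, −1); since (6, −6, 6) lies on the plane, its equation is 6x + 5y − z = 0.
n = (6, 5, −1); n·P − 0 = 17; |n| = √62; distance = 17/√62.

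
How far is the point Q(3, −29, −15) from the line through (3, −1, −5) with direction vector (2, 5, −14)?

Direction vector d = (2, 5, −14).
AP = (0, −28, −10), and AP × d = (442, −20, 56).
|AP × d|² = 198900 and |d|² = 225, so the distance is √(198900/225) = √884 = 2√221.

2√221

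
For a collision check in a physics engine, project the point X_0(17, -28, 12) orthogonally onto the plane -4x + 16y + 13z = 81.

The perpendicular from X_0 has direction n = (-4, 16, 13): r = (17, -28, 12) + μ(-4, 16, 13).
Substitute into the plane: n·(X_0 + μn) = 81 gives -360 + 441μ = 81, so μ = 1.
Foot = (17, -28, 12) + 1·(-4, 16, 13) = (13, -12, 25).

(13, -12, 25)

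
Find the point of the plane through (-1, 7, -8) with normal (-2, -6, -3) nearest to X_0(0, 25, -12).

The perpendicular from X_0 has direction n = (-2, -6, -3): r = (0, 25, -12) + t(-2, -6, -3).
Substitute into the plane: n·(X_0 + tn) = -16 gives -114 + 49t = -16, so t = 2.
Foot = (0, 25, -12) + 2·(-2, -6, -3) = (-4, 13, -18).

(-4, 13, -18)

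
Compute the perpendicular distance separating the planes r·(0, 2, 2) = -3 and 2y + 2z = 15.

Both planes have normal n = (0, 2, 2), |n| = 2√2. Any point on the first plane is at distance |15 − (-3)|/|n| = 18/(2√2) = 9/√2 from the second.

9√2/2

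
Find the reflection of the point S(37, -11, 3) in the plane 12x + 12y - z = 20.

(13, -35, 5)

n = (12, 12, -1), |n|² = 289, n·S − 20 = 289, so t = 289/289 = 1.
Foot F = S − 1·n = (25, -23, 4); the reflection is 2F − S = (13, -35, 5).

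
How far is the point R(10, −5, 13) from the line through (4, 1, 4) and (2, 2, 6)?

A direction vector is d = (−2, 1, 2).
AP = (6, −6, 9), and AP × d = (−21, −30, −6).
|AP × d|² = 1377 and |d|² = 9, so the distance is √(1377/9) = √153 = 3√17.

3√17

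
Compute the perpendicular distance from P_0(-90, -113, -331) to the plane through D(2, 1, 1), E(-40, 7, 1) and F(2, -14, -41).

8

DE = (-42, 6, 0) and DF = (0, -15, -42), so a normal is n = DE × DF = (-252, -1764, 630).
d = |(-252)·(-90) + (-1764)·(-113) + 630·(-331) − (-1638)| / √(63504 + 3111696 + 396900) = |15120| / 1890 = 8.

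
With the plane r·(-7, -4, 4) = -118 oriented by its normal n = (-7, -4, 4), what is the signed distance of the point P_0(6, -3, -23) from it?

n·P_0 − (-118) = -4.
|n| = 9, so the signed distance is -4/9.

-4/9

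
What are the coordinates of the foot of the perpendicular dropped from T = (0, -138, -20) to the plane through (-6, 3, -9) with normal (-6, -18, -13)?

(30, -48, 45)

n = (-6, -18, -13), |n|² = 529, and n·T − 99 = 2645.
t = 2645/529 = 5, so the foot is T − t·n = (0, -138, -20) − 5·(-6, -18, -13) = (30, -48, 45).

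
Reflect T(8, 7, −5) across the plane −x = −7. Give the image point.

(6, 7, -5)

n = (−1, 0, 0), |n|² = 1, n·T − (-7) = -1, so t = -1/1 = -1.
Foot F = T − (-1)·n = (7, 7, −5); the reflection is 2F − T = (6, 7, −5).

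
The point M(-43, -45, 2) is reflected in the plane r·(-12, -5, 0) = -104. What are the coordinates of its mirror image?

(77, 5, 2)

n = (-12, -5, 0), |n|² = 169, n·M − (-104) = 845, so t = 845/169 = 5.
Foot F = M − 5·n = (17, -20, 2); the reflection is 2F − M = (77, 5, 2).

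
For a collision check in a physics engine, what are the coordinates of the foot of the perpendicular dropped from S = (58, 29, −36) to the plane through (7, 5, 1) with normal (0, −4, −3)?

n = (0, −4, −3), |n|² = 25, and n·S − (-23) = 15.
t = 15/25 = 3/5, so the foot is S − t·n = (58, 29, −36) − (3/5)·(0, −4, −3) = (58, 157/5, −171/5).

(58, 157/5, -171/5)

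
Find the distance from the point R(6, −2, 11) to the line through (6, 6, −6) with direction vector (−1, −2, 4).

Direction vector d = (−1, −2, 4).
AP = (0, −8, 17); AP·d = 84, |AP|² = 353, |d|² = 21.
distance² = |AP|² − (AP·d)²/|d|² = 353 − 7056/21 = 17, so the distance is √17.

√17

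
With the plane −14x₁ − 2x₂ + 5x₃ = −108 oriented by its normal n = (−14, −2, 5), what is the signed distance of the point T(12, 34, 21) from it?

n·T − (-108) = -23.
|n| = 15, so the signed distance is -23/15.

-23/15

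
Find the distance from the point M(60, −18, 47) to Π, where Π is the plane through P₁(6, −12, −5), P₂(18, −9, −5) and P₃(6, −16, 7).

2

P₁P₂ = (12, 3, 0) and P₁P₃ = (0, −4, 12), so a normal is n = P₁P₂ × P₁P₃ = (36, −144, −48).
d = |36·60 + (-144)·(-18) + (-48)·47 − 2184| / √(1296 + 20736 + 2304) = |312| / 156 = 2.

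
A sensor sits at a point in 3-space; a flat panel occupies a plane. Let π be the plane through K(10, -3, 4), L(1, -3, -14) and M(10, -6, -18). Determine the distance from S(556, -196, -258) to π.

KL = (-9, 0, -18) and KM = (0, -3, -22), so a normal is n = KL × KM = (-54, -198, 27).
d = |(-54)·556 + (-198)·(-196) + 27·(-258) − 162| / √(2916 + 39204 + 729) = |1656| / 207 = 8.

8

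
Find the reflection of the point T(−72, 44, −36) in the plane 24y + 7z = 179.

With n = (0, 24, 7), the signed offset is (n·T − 179)/|n|² = 625/625 = 1.
T' = T − 2t·n = (−72, 44, −36) − 2·(0, 24, 7) = (−72, −4, −50).

(-72, -4, -50)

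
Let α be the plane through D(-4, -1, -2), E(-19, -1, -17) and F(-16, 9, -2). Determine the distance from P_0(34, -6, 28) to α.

5√86/43

DE = (-15, 0, -15) and DF = (-12, 10, 0), so a normal is n = DE × DF = (150, 180, -150).
Then n·(34, -6, 28) - (-480) = 300.
|n| = √(22500 + 32400 + 22500) = 30√86, so the distance is |300|/(30√86) = 5√86/43.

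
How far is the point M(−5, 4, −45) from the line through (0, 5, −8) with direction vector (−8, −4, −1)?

Direction vector d = (−8, −4, −1).
AP = (−5, −1, −37), and AP × d = (−147, 291, 12).
|AP × d|² = 106434 and |d|² = 81, so the distance is √(106434/81) = √1314 = 3√146.

3√146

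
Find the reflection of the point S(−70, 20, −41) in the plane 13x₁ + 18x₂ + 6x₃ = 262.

n = (13, 18, 6), |n|² = 529, n·S − 262 = -1058, so t = -1058/529 = -2.
Foot F = S − (-2)·n = (−44, 56, −29); the reflection is 2F − S = (−18, 92, −17).

(-18, 92, -17)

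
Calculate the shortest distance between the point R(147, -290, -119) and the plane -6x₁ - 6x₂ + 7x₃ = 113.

n = (-6, -6, 7); n·P − 113 = -88; |n| = 11; distance = 88/11 = 8.

8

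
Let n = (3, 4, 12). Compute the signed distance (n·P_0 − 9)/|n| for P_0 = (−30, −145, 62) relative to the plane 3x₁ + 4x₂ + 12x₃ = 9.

5

n·P_0 − 9 = 65.
|n| = 13, so the signed distance is 65/13 = 5.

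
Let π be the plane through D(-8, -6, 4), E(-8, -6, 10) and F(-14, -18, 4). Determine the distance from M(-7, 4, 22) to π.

DE = (0, 0, 6) and DF = (-6, -12, 0), so a normal is n = DE × DF = (72, -36, 0).
Then n·(-7, 4, 22) - (-360) = -288.
|n| = √(5184 + 1296 + 0) = 36√5, so the distance is |-288|/(36√5) = 8√5/5.

8√5/5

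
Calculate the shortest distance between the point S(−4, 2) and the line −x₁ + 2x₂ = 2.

6√5/5

d = |(-1)·(-4) + 2·2 − 2| / √(1 + 4) = |6|/√5 = 6√5/5.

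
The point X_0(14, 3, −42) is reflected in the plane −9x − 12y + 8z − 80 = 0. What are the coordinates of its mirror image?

n = (−9, −12, 8), |n|² = 289, n·X_0 − 80 = -578, so t = -578/289 = -2.
Foot F = X_0 − (-2)·n = (−4, −21, −26); the reflection is 2F − X_0 = (−22, −45, −10).

(-22, -45, -10)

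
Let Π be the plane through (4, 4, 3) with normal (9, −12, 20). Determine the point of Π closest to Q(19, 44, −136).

The perpendicular from Q has direction n = (9, −12, 20): r = (19, 44, −136) + λ(9, −12, 20).
Substitute into the plane: n·(Q + λn) = 48 gives -3077 + 625λ = 48, so λ = 5.
Foot = (19, 44, −136) + 5·(9, −12, 20) = (64, −16, −36).

(64, -16, -36)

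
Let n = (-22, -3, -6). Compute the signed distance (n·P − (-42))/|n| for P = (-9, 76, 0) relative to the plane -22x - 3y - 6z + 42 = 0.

n·P − (-42) = 12.
|n| = 23, so the signed distance is 12/23.

12/23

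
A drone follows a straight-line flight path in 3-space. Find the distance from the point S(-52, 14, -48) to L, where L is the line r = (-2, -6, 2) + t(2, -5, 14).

30√2

Direction vector d = (2, -5, 14).
AP = (-50, 20, -50), and AP × d = (30, 600, 210).
|AP × d|² = 405000 and |d|² = 225, so the distance is √(405000/225) = √1800 = 30√2.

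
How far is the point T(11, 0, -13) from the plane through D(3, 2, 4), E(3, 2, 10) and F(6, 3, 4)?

7√10/5

DE = (0, 0, 6) and DF = (3, 1, 0), so a normal is n = DE × DF = (-6, 18, 0).
n = (-6, 18, 0); n·P − 18 = -84; |n| = 6√10; distance = 84/(6√10) = 7√10/5.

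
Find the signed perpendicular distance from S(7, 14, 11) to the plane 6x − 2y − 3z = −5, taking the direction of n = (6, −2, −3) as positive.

-2

n·S − (-5) = -14.
|n| = 7, so the signed distance is -14/7 = -2.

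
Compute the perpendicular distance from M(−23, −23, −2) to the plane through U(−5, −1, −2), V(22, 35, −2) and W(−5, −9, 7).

18/17

UV = (27, 36, 0) and UW = (0, −8, 9), so a normal is n = UV × UW = (324, −243, −216).
Then n·(−23, −23, −2) − (−945) = −486.
|n| = √(104976 + 59049 + 46656) = 459, so the distance is |-486|/459 = 18/17.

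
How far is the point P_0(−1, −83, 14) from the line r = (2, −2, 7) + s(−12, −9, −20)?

9√74

Direction vector d = (−12, −9, −20).
AP = (−3, −81, 7); AP·d = 625, |AP|² = 6619, |d|² = 625.
distance² = |AP|² − (AP·d)²/|d|² = 6619 − 390625/625 = 5994, so the distance is 9√74.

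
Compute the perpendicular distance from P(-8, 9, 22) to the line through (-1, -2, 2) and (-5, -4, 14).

A direction vector is d = (-4, -2, 12).
AP = (-7, 11, 20); AP·d = 246, |AP|² = 570, |d|² = 164.
distance² = |AP|² − (AP·d)²/|d|² = 570 − 60516/164 = 201, so the distance is √201.

√201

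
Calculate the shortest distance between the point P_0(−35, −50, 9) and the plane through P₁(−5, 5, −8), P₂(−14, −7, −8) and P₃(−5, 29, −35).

P₁P₂ = (−9, −12, 0) and P₁P₃ = (0, 24, −27), so a normal is n = P₁P₂ × P₁P₃ = (324, −243, −216).
Then n·(−35, −50, 9) − (−1107) = −27.
|n| = √(104976 + 59049 + 46656) = 459, so the distance is |-27|/459 = 1/17.

1/17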